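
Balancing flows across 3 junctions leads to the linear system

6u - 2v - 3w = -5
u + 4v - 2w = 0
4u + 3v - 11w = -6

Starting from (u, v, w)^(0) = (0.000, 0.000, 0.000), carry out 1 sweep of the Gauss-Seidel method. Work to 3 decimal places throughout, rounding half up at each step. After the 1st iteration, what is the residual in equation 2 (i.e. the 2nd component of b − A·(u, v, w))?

Iteration 1:
  u = (-5 - (-2)·0.000 - (-3)·0.000) / (6) = -0.833
  v = (0 - (1)·-0.833 - (-2)·0.000) / (4) = 0.208
  w = (-6 - (4)·-0.833 - (3)·0.208) / (-11) = 0.299
Residual b − A·x = (1.311, 0.599, -0.003)

0.599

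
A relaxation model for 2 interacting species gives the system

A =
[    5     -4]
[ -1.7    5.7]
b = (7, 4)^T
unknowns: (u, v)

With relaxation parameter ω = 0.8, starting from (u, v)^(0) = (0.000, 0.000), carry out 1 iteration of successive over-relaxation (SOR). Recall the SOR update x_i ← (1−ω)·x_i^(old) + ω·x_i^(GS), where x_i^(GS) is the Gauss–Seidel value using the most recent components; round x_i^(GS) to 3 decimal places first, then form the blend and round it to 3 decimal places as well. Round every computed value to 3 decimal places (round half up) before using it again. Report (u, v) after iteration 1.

Iteration 1:
  u: GS value = (7 - (-4)·0.000) / (5) = 1.400;  u ← (1−ω)·0.000 + ω·1.400 = 1.120
  v: GS value = (4 - (-1.7)·1.120) / (5.7) = 1.036;  v ← (1−ω)·0.000 + ω·1.036 = 0.829

(1.120, 0.829)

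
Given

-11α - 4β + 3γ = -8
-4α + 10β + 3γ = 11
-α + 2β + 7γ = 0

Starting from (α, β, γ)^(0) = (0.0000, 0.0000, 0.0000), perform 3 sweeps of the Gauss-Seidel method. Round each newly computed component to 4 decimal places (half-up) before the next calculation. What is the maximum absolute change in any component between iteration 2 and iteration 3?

0.0418

Iteration 1:
  α = (-8 - (-4)·0.0000 - (3)·0.0000) / (-11) = 0.7273
  β = (11 - (-4)·0.7273 - (3)·0.0000) / (10) = 1.3909
  γ = (0 - (-1)·0.7273 - (2)·1.3909) / (7) = -0.2935
Iteration 2:
  α = (-8 - (-4)·1.3909 - (3)·-0.2935) / (-11) = 0.1414
  β = (11 - (-4)·0.1414 - (3)·-0.2935) / (10) = 1.2446
  γ = (0 - (-1)·0.1414 - (2)·1.2446) / (7) = -0.3354
Iteration 3:
  α = (-8 - (-4)·1.2446 - (3)·-0.3354) / (-11) = 0.1832
  β = (11 - (-4)·0.1832 - (3)·-0.3354) / (10) = 1.2739
  γ = (0 - (-1)·0.1832 - (2)·1.2739) / (7) = -0.3378
Change: (0.0418, 0.0293, -0.0024) → max |·| = 0.0418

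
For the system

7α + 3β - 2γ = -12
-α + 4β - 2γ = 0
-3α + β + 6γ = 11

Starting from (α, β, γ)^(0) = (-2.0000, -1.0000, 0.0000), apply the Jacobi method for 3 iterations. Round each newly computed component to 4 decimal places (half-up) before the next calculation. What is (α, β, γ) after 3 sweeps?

Iteration 1:
  α = (-12 - (3)·-1.0000 - (-2)·0.0000) / (7) = -1.2857
  β = (0 - (-1)·-2.0000 - (-2)·0.0000) / (4) = -0.5000
  γ = (11 - (-3)·-2.0000 - (1)·-1.0000) / (6) = 1.0000
Iteration 2:
  α = (-12 - (3)·-0.5000 - (-2)·1.0000) / (7) = -1.2143
  β = (0 - (-1)·-1.2857 - (-2)·1.0000) / (4) = 0.1786
  γ = (11 - (-3)·-1.2857 - (1)·-0.5000) / (6) = 1.2738
Iteration 3:
  α = (-12 - (3)·0.1786 - (-2)·1.2738) / (7) = -1.4269
  β = (0 - (-1)·-1.2143 - (-2)·1.2738) / (4) = 0.3333
  γ = (11 - (-3)·-1.2143 - (1)·0.1786) / (6) = 1.1964

(-1.4269, 0.3333, 1.1964)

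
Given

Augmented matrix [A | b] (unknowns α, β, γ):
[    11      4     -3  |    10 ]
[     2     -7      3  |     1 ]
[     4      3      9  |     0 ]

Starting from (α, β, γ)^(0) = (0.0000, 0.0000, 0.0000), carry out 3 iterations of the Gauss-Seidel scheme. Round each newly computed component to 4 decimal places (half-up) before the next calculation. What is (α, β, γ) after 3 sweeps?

(0.8731, -0.0184, -0.3819)

Iteration 1:
  α = (10 - (4)·0.0000 - (-3)·0.0000) / (11) = 0.9091
  β = (1 - (2)·0.9091 - (3)·0.0000) / (-7) = 0.1169
  γ = (0 - (4)·0.9091 - (3)·0.1169) / (9) = -0.4430
Iteration 2:
  α = (10 - (4)·0.1169 - (-3)·-0.4430) / (11) = 0.7458
  β = (1 - (2)·0.7458 - (3)·-0.4430) / (-7) = -0.1196
  γ = (0 - (4)·0.7458 - (3)·-0.1196) / (9) = -0.2916
Iteration 3:
  α = (10 - (4)·-0.1196 - (-3)·-0.2916) / (11) = 0.8731
  β = (1 - (2)·0.8731 - (3)·-0.2916) / (-7) = -0.0184
  γ = (0 - (4)·0.8731 - (3)·-0.0184) / (9) = -0.3819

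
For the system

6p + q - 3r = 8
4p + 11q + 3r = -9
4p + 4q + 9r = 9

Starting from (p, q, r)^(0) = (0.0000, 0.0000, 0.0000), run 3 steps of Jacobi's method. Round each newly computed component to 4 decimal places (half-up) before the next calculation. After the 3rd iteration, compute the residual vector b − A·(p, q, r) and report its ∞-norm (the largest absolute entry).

Iteration 1:
  p = (8 - (1)·0.0000 - (-3)·0.0000) / (6) = 1.3333
  q = (-9 - (4)·0.0000 - (3)·0.0000) / (11) = -0.8182
  r = (9 - (4)·0.0000 - (4)·0.0000) / (9) = 1.0000
Iteration 2:
  p = (8 - (1)·-0.8182 - (-3)·1.0000) / (6) = 1.9697
  q = (-9 - (4)·1.3333 - (3)·1.0000) / (11) = -1.5757
  r = (9 - (4)·1.3333 - (4)·-0.8182) / (9) = 0.7711
Iteration 3:
  p = (8 - (1)·-1.5757 - (-3)·0.7711) / (6) = 1.9815
  q = (-9 - (4)·1.9697 - (3)·0.7711) / (11) = -1.7447
  r = (9 - (4)·1.9697 - (4)·-1.5757) / (9) = 0.8249
Residual b − A·x = (0.3304, -0.2090, 0.6287); ∞-norm = 0.6287

0.6287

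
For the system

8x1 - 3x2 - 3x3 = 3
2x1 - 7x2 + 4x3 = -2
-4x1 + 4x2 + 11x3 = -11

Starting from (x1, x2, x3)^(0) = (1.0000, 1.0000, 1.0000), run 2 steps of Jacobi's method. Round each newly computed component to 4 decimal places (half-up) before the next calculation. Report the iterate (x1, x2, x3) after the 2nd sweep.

(0.4286, 0.0357, -1.0065)

Iteration 1:
  x1 = (3 - (-3)·1.0000 - (-3)·1.0000) / (8) = 1.1250
  x2 = (-2 - (2)·1.0000 - (4)·1.0000) / (-7) = 1.1429
  x3 = (-11 - (-4)·1.0000 - (4)·1.0000) / (11) = -1.0000
Iteration 2:
  x1 = (3 - (-3)·1.1429 - (-3)·-1.0000) / (8) = 0.4286
  x2 = (-2 - (2)·1.1250 - (4)·-1.0000) / (-7) = 0.0357
  x3 = (-11 - (-4)·1.1250 - (4)·1.1429) / (11) = -1.0065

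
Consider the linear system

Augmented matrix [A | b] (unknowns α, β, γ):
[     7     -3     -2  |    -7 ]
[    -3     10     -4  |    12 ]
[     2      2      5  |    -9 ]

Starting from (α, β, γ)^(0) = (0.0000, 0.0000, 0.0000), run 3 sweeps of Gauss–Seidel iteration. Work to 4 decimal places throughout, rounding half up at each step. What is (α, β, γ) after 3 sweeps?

(-1.3360, 0.2322, -1.3585)

Iteration 1:
  α = (-7 - (-3)·0.0000 - (-2)·0.0000) / (7) = -1.0000
  β = (12 - (-3)·-1.0000 - (-4)·0.0000) / (10) = 0.9000
  γ = (-9 - (2)·-1.0000 - (2)·0.9000) / (5) = -1.7600
Iteration 2:
  α = (-7 - (-3)·0.9000 - (-2)·-1.7600) / (7) = -1.1171
  β = (12 - (-3)·-1.1171 - (-4)·-1.7600) / (10) = 0.1609
  γ = (-9 - (2)·-1.1171 - (2)·0.1609) / (5) = -1.4175
Iteration 3:
  α = (-7 - (-3)·0.1609 - (-2)·-1.4175) / (7) = -1.3360
  β = (12 - (-3)·-1.3360 - (-4)·-1.4175) / (10) = 0.2322
  γ = (-9 - (2)·-1.3360 - (2)·0.2322) / (5) = -1.3585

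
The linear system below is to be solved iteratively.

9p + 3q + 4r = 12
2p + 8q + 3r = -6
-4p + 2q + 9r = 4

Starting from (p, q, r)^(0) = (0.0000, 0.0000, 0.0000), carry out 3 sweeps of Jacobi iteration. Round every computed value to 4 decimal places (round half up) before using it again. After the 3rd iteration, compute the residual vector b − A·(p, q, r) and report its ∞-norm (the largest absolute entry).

Iteration 1:
  p = (12 - (3)·0.0000 - (4)·0.0000) / (9) = 1.3333
  q = (-6 - (2)·0.0000 - (3)·0.0000) / (8) = -0.7500
  r = (4 - (-4)·0.0000 - (2)·0.0000) / (9) = 0.4444
Iteration 2:
  p = (12 - (3)·-0.7500 - (4)·0.4444) / (9) = 1.3858
  q = (-6 - (2)·1.3333 - (3)·0.4444) / (8) = -1.2500
  r = (4 - (-4)·1.3333 - (2)·-0.7500) / (9) = 1.2037
Iteration 3:
  p = (12 - (3)·-1.2500 - (4)·1.2037) / (9) = 1.2150
  q = (-6 - (2)·1.3858 - (3)·1.2037) / (8) = -1.5478
  r = (4 - (-4)·1.3858 - (2)·-1.2500) / (9) = 1.3381
Residual b − A·x = (0.3560, -0.0619, -0.0873); ∞-norm = 0.3560

0.3560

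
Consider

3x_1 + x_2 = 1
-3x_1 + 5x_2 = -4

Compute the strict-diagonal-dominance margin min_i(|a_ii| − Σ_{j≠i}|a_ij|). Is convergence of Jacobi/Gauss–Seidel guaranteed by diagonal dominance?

row 1: |3| − (1) = 2
row 2: |5| − (3) = 2
minimum over rows = 2 → strictly diagonally dominant (convergence guaranteed)

2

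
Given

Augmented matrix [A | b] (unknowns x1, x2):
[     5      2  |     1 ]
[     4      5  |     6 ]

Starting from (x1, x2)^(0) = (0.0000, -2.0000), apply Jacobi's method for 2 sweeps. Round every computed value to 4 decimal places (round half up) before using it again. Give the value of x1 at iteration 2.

-0.2800

Iteration 1:
  x1 = (1 - (2)·-2.0000) / (5) = 1.0000
  x2 = (6 - (4)·0.0000) / (5) = 1.2000
Iteration 2:
  x1 = (1 - (2)·1.2000) / (5) = -0.2800
  x2 = (6 - (4)·1.0000) / (5) = 0.4000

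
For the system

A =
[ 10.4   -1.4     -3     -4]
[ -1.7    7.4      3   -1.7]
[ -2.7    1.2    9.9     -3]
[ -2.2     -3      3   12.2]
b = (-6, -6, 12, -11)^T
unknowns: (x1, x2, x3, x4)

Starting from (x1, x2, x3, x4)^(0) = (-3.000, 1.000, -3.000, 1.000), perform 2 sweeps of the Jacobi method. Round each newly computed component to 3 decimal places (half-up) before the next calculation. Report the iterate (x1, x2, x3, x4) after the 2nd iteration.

(-0.595, -1.362, 0.828, -1.223)

Iteration 1:
  x1 = (-6 - (-1.4)·1.000 - (-3)·-3.000 - (-4)·1.000) / (10.4) = -0.923
  x2 = (-6 - (-1.7)·-3.000 - (3)·-3.000 - (-1.7)·1.000) / (7.4) = -0.054
  x3 = (12 - (-2.7)·-3.000 - (1.2)·1.000 - (-3)·1.000) / (9.9) = 0.576
  x4 = (-11 - (-2.2)·-3.000 - (-3)·1.000 - (3)·-3.000) / (12.2) = -0.459
Iteration 2:
  x1 = (-6 - (-1.4)·-0.054 - (-3)·0.576 - (-4)·-0.459) / (10.4) = -0.595
  x2 = (-6 - (-1.7)·-0.923 - (3)·0.576 - (-1.7)·-0.459) / (7.4) = -1.362
  x3 = (12 - (-2.7)·-0.923 - (1.2)·-0.054 - (-3)·-0.459) / (9.9) = 0.828
  x4 = (-11 - (-2.2)·-0.923 - (-3)·-0.054 - (3)·0.576) / (12.2) = -1.223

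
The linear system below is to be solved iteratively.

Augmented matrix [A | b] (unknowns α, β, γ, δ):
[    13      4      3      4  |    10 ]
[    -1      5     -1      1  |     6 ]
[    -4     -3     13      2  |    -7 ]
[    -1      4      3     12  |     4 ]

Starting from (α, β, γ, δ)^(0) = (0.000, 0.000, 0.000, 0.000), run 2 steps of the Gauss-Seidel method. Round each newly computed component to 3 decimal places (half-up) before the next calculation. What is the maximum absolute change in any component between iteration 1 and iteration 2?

0.401

Iteration 1:
  α = (10 - (4)·0.000 - (3)·0.000 - (4)·0.000) / (13) = 0.769
  β = (6 - (-1)·0.769 - (-1)·0.000 - (1)·0.000) / (5) = 1.354
  γ = (-7 - (-4)·0.769 - (-3)·1.354 - (2)·0.000) / (13) = 0.011
  δ = (4 - (-1)·0.769 - (4)·1.354 - (3)·0.011) / (12) = -0.057
Iteration 2:
  α = (10 - (4)·1.354 - (3)·0.011 - (4)·-0.057) / (13) = 0.368
  β = (6 - (-1)·0.368 - (-1)·0.011 - (1)·-0.057) / (5) = 1.287
  γ = (-7 - (-4)·0.368 - (-3)·1.287 - (2)·-0.057) / (13) = -0.119
  δ = (4 - (-1)·0.368 - (4)·1.287 - (3)·-0.119) / (12) = -0.035
Change: (-0.401, -0.067, -0.130, 0.022) → max |·| = 0.401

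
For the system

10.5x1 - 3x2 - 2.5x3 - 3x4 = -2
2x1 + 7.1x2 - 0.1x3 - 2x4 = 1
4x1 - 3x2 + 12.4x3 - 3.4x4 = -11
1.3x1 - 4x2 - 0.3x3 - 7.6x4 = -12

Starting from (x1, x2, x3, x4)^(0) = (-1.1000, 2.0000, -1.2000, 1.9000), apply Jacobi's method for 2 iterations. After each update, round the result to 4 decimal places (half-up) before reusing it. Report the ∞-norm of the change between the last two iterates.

1.2254

Iteration 1:
  x1 = (-2 - (-3)·2.0000 - (-2.5)·-1.2000 - (-3)·1.9000) / (10.5) = 0.6381
  x2 = (1 - (2)·-1.1000 - (-0.1)·-1.2000 - (-2)·1.9000) / (7.1) = 0.9690
  x3 = (-11 - (4)·-1.1000 - (-3)·2.0000 - (-3.4)·1.9000) / (12.4) = 0.4726
  x4 = (-12 - (1.3)·-1.1000 - (-4)·2.0000 - (-0.3)·-1.2000) / (-7.6) = 0.3855
Iteration 2:
  x1 = (-2 - (-3)·0.9690 - (-2.5)·0.4726 - (-3)·0.3855) / (10.5) = 0.3090
  x2 = (1 - (2)·0.6381 - (-0.1)·0.4726 - (-2)·0.3855) / (7.1) = 0.0763
  x3 = (-11 - (4)·0.6381 - (-3)·0.9690 - (-3.4)·0.3855) / (12.4) = -0.7528
  x4 = (-12 - (1.3)·0.6381 - (-4)·0.9690 - (-0.3)·0.4726) / (-7.6) = 1.1594
Change: (-0.3291, -0.8927, -1.2254, 0.7739) → max |·| = 1.2254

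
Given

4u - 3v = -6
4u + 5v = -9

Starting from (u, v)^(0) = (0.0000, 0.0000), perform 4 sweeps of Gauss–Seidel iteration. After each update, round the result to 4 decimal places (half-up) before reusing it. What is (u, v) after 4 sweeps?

Iteration 1:
  u = (-6 - (-3)·0.0000) / (4) = -1.5000
  v = (-9 - (4)·-1.5000) / (5) = -0.6000
Iteration 2:
  u = (-6 - (-3)·-0.6000) / (4) = -1.9500
  v = (-9 - (4)·-1.9500) / (5) = -0.2400
Iteration 3:
  u = (-6 - (-3)·-0.2400) / (4) = -1.6800
  v = (-9 - (4)·-1.6800) / (5) = -0.4560
Iteration 4:
  u = (-6 - (-3)·-0.4560) / (4) = -1.8420
  v = (-9 - (4)·-1.8420) / (5) = -0.3264

(-1.8420, -0.3264)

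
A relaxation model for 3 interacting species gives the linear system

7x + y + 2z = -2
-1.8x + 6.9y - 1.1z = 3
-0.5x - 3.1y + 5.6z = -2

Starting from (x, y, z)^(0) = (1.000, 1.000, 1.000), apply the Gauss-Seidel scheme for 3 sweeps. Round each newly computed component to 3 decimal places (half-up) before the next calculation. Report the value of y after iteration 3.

0.331

Iteration 1:
  x = (-2 - (1)·1.000 - (2)·1.000) / (7) = -0.714
  y = (3 - (-1.8)·-0.714 - (-1.1)·1.000) / (6.9) = 0.408
  z = (-2 - (-0.5)·-0.714 - (-3.1)·0.408) / (5.6) = -0.195
Iteration 2:
  x = (-2 - (1)·0.408 - (2)·-0.195) / (7) = -0.288
  y = (3 - (-1.8)·-0.288 - (-1.1)·-0.195) / (6.9) = 0.329
  z = (-2 - (-0.5)·-0.288 - (-3.1)·0.329) / (5.6) = -0.201
Iteration 3:
  x = (-2 - (1)·0.329 - (2)·-0.201) / (7) = -0.275
  y = (3 - (-1.8)·-0.275 - (-1.1)·-0.201) / (6.9) = 0.331
  z = (-2 - (-0.5)·-0.275 - (-3.1)·0.331) / (5.6) = -0.198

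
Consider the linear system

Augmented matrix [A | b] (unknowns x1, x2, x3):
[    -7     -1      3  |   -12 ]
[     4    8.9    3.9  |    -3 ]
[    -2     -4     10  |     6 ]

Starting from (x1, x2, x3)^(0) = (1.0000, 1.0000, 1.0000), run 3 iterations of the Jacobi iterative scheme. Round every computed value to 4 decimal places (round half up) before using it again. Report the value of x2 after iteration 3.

Iteration 1:
  x1 = (-12 - (-1)·1.0000 - (3)·1.0000) / (-7) = 2.0000
  x2 = (-3 - (4)·1.0000 - (3.9)·1.0000) / (8.9) = -1.2247
  x3 = (6 - (-2)·1.0000 - (-4)·1.0000) / (10) = 1.2000
Iteration 2:
  x1 = (-12 - (-1)·-1.2247 - (3)·1.2000) / (-7) = 2.4035
  x2 = (-3 - (4)·2.0000 - (3.9)·1.2000) / (8.9) = -1.7618
  x3 = (6 - (-2)·2.0000 - (-4)·-1.2247) / (10) = 0.5101
Iteration 3:
  x1 = (-12 - (-1)·-1.7618 - (3)·0.5101) / (-7) = 2.1846
  x2 = (-3 - (4)·2.4035 - (3.9)·0.5101) / (8.9) = -1.6408
  x3 = (6 - (-2)·2.4035 - (-4)·-1.7618) / (10) = 0.3760

-1.6408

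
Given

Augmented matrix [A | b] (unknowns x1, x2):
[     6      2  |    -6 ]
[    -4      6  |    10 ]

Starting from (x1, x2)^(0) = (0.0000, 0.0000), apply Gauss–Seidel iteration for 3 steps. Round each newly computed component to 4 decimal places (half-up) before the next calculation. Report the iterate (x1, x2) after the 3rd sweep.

(-1.2593, 0.8271)

Iteration 1:
  x1 = (-6 - (2)·0.0000) / (6) = -1.0000
  x2 = (10 - (-4)·-1.0000) / (6) = 1.0000
Iteration 2:
  x1 = (-6 - (2)·1.0000) / (6) = -1.3333
  x2 = (10 - (-4)·-1.3333) / (6) = 0.7778
Iteration 3:
  x1 = (-6 - (2)·0.7778) / (6) = -1.2593
  x2 = (10 - (-4)·-1.2593) / (6) = 0.8271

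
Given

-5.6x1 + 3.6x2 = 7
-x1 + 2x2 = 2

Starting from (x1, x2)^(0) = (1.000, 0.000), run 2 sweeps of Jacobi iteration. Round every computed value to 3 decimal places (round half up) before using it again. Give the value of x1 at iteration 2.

Iteration 1:
  x1 = (7 - (3.6)·0.000) / (-5.6) = -1.250
  x2 = (2 - (-1)·1.000) / (2) = 1.500
Iteration 2:
  x1 = (7 - (3.6)·1.500) / (-5.6) = -0.286
  x2 = (2 - (-1)·-1.250) / (2) = 0.375

-0.286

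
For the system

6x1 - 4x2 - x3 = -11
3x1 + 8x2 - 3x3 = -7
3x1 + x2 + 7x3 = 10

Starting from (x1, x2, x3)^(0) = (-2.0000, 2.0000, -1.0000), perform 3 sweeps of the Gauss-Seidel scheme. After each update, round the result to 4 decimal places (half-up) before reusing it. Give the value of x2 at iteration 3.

0.3629

Iteration 1:
  x1 = (-11 - (-4)·2.0000 - (-1)·-1.0000) / (6) = -0.6667
  x2 = (-7 - (3)·-0.6667 - (-3)·-1.0000) / (8) = -1.0000
  x3 = (10 - (3)·-0.6667 - (1)·-1.0000) / (7) = 1.8572
Iteration 2:
  x1 = (-11 - (-4)·-1.0000 - (-1)·1.8572) / (6) = -2.1905
  x2 = (-7 - (3)·-2.1905 - (-3)·1.8572) / (8) = 0.6429
  x3 = (10 - (3)·-2.1905 - (1)·0.6429) / (7) = 2.2755
Iteration 3:
  x1 = (-11 - (-4)·0.6429 - (-1)·2.2755) / (6) = -1.0255
  x2 = (-7 - (3)·-1.0255 - (-3)·2.2755) / (8) = 0.3629
  x3 = (10 - (3)·-1.0255 - (1)·0.3629) / (7) = 1.8162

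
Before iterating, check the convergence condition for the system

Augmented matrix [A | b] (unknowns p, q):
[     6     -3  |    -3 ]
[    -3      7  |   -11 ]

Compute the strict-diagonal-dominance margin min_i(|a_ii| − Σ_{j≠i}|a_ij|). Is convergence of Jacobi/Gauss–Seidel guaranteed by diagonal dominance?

3

row 1: |6| − (3) = 3
row 2: |7| − (3) = 4
minimum over rows = 3 → strictly diagonally dominant (convergence guaranteed)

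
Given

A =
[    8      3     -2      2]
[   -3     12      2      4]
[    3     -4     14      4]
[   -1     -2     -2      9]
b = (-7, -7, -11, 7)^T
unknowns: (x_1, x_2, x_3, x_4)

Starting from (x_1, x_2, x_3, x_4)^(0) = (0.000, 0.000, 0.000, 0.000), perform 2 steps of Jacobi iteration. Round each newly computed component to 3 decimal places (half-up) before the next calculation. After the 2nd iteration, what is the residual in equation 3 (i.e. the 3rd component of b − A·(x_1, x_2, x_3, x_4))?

Iteration 1:
  x_1 = (-7 - (3)·0.000 - (-2)·0.000 - (2)·0.000) / (8) = -0.875
  x_2 = (-7 - (-3)·0.000 - (2)·0.000 - (4)·0.000) / (12) = -0.583
  x_3 = (-11 - (3)·0.000 - (-4)·0.000 - (4)·0.000) / (14) = -0.786
  x_4 = (7 - (-1)·0.000 - (-2)·0.000 - (-2)·0.000) / (9) = 0.778
Iteration 2:
  x_1 = (-7 - (3)·-0.583 - (-2)·-0.786 - (2)·0.778) / (8) = -1.047
  x_2 = (-7 - (-3)·-0.875 - (2)·-0.786 - (4)·0.778) / (12) = -0.930
  x_3 = (-11 - (3)·-0.875 - (-4)·-0.583 - (4)·0.778) / (14) = -0.987
  x_4 = (7 - (-1)·-0.875 - (-2)·-0.583 - (-2)·-0.786) / (9) = 0.376
Residual b − A·x = (1.440, 1.489, 0.735, -1.265)

0.735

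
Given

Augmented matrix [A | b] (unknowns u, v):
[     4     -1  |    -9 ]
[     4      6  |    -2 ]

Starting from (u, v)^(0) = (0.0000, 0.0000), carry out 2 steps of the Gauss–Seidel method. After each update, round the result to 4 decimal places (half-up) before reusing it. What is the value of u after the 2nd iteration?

-1.9583

Iteration 1:
  u = (-9 - (-1)·0.0000) / (4) = -2.2500
  v = (-2 - (4)·-2.2500) / (6) = 1.1667
Iteration 2:
  u = (-9 - (-1)·1.1667) / (4) = -1.9583
  v = (-2 - (4)·-1.9583) / (6) = 0.9722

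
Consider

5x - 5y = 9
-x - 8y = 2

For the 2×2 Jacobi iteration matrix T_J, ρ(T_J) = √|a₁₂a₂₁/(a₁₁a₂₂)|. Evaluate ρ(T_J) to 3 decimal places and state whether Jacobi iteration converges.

0.354

a₁₂a₂₁/(a₁₁a₂₂) = (-5)·(-1) / ((5)·(-8)) = -0.125000
ρ = √|-0.125000| = √0.125000 = 0.354
ρ < 1, so Jacobi converges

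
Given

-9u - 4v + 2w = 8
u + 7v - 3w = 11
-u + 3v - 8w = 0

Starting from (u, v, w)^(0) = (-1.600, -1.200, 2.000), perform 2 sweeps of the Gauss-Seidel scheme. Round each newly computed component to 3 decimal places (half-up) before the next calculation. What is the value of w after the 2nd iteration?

1.048

Iteration 1:
  u = (8 - (-4)·-1.200 - (2)·2.000) / (-9) = 0.089
  v = (11 - (1)·0.089 - (-3)·2.000) / (7) = 2.416
  w = (0 - (-1)·0.089 - (3)·2.416) / (-8) = 0.895
Iteration 2:
  u = (8 - (-4)·2.416 - (2)·0.895) / (-9) = -1.764
  v = (11 - (1)·-1.764 - (-3)·0.895) / (7) = 2.207
  w = (0 - (-1)·-1.764 - (3)·2.207) / (-8) = 1.048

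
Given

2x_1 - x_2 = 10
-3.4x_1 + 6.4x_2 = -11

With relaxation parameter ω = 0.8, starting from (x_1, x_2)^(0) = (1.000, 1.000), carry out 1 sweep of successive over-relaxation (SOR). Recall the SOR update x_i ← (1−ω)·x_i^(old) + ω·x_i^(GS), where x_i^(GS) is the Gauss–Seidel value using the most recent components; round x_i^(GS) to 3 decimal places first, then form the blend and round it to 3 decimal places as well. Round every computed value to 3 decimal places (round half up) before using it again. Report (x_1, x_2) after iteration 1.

(4.600, 0.780)

Iteration 1:
  x_1: GS value = (10 - (-1)·1.000) / (2) = 5.500;  x_1 ← (1−ω)·1.000 + ω·5.500 = 4.600
  x_2: GS value = (-11 - (-3.4)·4.600) / (6.4) = 0.725;  x_2 ← (1−ω)·1.000 + ω·0.725 = 0.780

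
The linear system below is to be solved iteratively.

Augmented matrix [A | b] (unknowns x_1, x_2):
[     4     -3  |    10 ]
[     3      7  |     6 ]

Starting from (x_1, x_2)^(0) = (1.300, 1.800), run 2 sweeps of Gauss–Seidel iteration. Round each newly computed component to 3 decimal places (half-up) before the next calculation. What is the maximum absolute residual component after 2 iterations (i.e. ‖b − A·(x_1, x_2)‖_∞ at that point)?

Iteration 1:
  x_1 = (10 - (-3)·1.800) / (4) = 3.850
  x_2 = (6 - (3)·3.850) / (7) = -0.793
Iteration 2:
  x_1 = (10 - (-3)·-0.793) / (4) = 1.905
  x_2 = (6 - (3)·1.905) / (7) = 0.041
Residual b − A·x = (2.503, -0.002); ∞-norm = 2.503

2.503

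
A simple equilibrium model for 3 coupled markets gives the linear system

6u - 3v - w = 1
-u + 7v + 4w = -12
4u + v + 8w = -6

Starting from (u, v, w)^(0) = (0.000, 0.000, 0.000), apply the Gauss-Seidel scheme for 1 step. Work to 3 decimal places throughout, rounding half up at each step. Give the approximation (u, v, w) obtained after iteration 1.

Iteration 1:
  u = (1 - (-3)·0.000 - (-1)·0.000) / (6) = 0.167
  v = (-12 - (-1)·0.167 - (4)·0.000) / (7) = -1.690
  w = (-6 - (4)·0.167 - (1)·-1.690) / (8) = -0.622

(0.167, -1.690, -0.622)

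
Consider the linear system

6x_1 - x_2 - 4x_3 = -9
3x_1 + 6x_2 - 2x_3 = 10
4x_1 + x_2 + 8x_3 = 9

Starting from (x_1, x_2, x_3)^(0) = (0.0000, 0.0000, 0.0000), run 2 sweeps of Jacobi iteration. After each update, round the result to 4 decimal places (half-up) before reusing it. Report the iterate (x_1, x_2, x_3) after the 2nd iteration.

Iteration 1:
  x_1 = (-9 - (-1)·0.0000 - (-4)·0.0000) / (6) = -1.5000
  x_2 = (10 - (3)·0.0000 - (-2)·0.0000) / (6) = 1.6667
  x_3 = (9 - (4)·0.0000 - (1)·0.0000) / (8) = 1.1250
Iteration 2:
  x_1 = (-9 - (-1)·1.6667 - (-4)·1.1250) / (6) = -0.4722
  x_2 = (10 - (3)·-1.5000 - (-2)·1.1250) / (6) = 2.7917
  x_3 = (9 - (4)·-1.5000 - (1)·1.6667) / (8) = 1.6667

(-0.4722, 2.7917, 1.6667)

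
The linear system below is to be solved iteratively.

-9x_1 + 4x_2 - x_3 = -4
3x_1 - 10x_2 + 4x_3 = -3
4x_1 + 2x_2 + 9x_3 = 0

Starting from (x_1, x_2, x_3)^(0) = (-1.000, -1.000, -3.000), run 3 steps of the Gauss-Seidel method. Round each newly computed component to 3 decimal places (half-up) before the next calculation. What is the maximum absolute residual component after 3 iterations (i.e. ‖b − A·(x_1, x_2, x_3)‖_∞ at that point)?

1.017

Iteration 1:
  x_1 = (-4 - (4)·-1.000 - (-1)·-3.000) / (-9) = 0.333
  x_2 = (-3 - (3)·0.333 - (4)·-3.000) / (-10) = -0.800
  x_3 = (0 - (4)·0.333 - (2)·-0.800) / (9) = 0.030
Iteration 2:
  x_1 = (-4 - (4)·-0.800 - (-1)·0.030) / (-9) = 0.086
  x_2 = (-3 - (3)·0.086 - (4)·0.030) / (-10) = 0.338
  x_3 = (0 - (4)·0.086 - (2)·0.338) / (9) = -0.113
Iteration 3:
  x_1 = (-4 - (4)·0.338 - (-1)·-0.113) / (-9) = 0.607
  x_2 = (-3 - (3)·0.607 - (4)·-0.113) / (-10) = 0.437
  x_3 = (0 - (4)·0.607 - (2)·0.437) / (9) = -0.367
Residual b − A·x = (-0.652, 1.017, 0.001); ∞-norm = 1.017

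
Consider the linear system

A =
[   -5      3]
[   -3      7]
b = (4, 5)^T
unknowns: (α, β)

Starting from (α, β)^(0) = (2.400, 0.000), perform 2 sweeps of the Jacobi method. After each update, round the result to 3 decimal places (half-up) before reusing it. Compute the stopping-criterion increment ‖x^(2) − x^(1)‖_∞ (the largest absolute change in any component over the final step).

Iteration 1:
  α = (4 - (3)·0.000) / (-5) = -0.800
  β = (5 - (-3)·2.400) / (7) = 1.743
Iteration 2:
  α = (4 - (3)·1.743) / (-5) = 0.246
  β = (5 - (-3)·-0.800) / (7) = 0.371
Change: (1.046, -1.372) → max |·| = 1.372

1.372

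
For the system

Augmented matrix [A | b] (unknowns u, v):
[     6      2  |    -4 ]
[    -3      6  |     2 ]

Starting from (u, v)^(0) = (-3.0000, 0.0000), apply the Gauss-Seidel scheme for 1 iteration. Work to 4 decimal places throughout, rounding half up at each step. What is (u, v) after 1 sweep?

Iteration 1:
  u = (-4 - (2)·0.0000) / (6) = -0.6667
  v = (2 - (-3)·-0.6667) / (6) = 0.0000

(-0.6667, 0.0000)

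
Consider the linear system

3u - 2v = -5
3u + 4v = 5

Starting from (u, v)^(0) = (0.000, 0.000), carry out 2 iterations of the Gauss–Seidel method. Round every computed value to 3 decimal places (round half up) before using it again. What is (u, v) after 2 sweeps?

Iteration 1:
  u = (-5 - (-2)·0.000) / (3) = -1.667
  v = (5 - (3)·-1.667) / (4) = 2.500
Iteration 2:
  u = (-5 - (-2)·2.500) / (3) = 0.000
  v = (5 - (3)·0.000) / (4) = 1.250

(0.000, 1.250)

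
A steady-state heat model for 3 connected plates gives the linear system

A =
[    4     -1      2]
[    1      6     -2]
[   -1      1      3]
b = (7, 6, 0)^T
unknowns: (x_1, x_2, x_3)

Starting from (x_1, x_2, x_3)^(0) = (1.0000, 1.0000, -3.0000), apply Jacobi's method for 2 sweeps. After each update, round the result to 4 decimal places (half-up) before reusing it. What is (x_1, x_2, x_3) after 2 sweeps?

(1.7083, 0.4167, 1.2222)

Iteration 1:
  x_1 = (7 - (-1)·1.0000 - (2)·-3.0000) / (4) = 3.5000
  x_2 = (6 - (1)·1.0000 - (-2)·-3.0000) / (6) = -0.1667
  x_3 = (0 - (-1)·1.0000 - (1)·1.0000) / (3) = 0.0000
Iteration 2:
  x_1 = (7 - (-1)·-0.1667 - (2)·0.0000) / (4) = 1.7083
  x_2 = (6 - (1)·3.5000 - (-2)·0.0000) / (6) = 0.4167
  x_3 = (0 - (-1)·3.5000 - (1)·-0.1667) / (3) = 1.2222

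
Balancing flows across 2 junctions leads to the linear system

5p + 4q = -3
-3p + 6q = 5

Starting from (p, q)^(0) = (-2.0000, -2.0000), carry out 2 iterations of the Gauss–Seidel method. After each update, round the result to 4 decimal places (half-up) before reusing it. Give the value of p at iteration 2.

Iteration 1:
  p = (-3 - (4)·-2.0000) / (5) = 1.0000
  q = (5 - (-3)·1.0000) / (6) = 1.3333
Iteration 2:
  p = (-3 - (4)·1.3333) / (5) = -1.6666
  q = (5 - (-3)·-1.6666) / (6) = 0.0000

-1.6666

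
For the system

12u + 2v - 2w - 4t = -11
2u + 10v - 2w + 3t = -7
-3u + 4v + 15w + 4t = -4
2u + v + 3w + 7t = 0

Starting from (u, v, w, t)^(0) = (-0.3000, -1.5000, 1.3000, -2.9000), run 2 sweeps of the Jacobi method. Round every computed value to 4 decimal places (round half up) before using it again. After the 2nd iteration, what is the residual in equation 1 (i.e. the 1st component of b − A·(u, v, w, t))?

-0.6814

Iteration 1:
  u = (-11 - (2)·-1.5000 - (-2)·1.3000 - (-4)·-2.9000) / (12) = -1.4167
  v = (-7 - (2)·-0.3000 - (-2)·1.3000 - (3)·-2.9000) / (10) = 0.4900
  w = (-4 - (-3)·-0.3000 - (4)·-1.5000 - (4)·-2.9000) / (15) = 0.8467
  t = (0 - (2)·-0.3000 - (1)·-1.5000 - (3)·1.3000) / (7) = -0.2571
Iteration 2:
  u = (-11 - (2)·0.4900 - (-2)·0.8467 - (-4)·-0.2571) / (12) = -0.9429
  v = (-7 - (2)·-1.4167 - (-2)·0.8467 - (3)·-0.2571) / (10) = -0.1702
  w = (-4 - (-3)·-1.4167 - (4)·0.4900 - (4)·-0.2571) / (15) = -0.6121
  t = (0 - (2)·-1.4167 - (1)·0.4900 - (3)·0.8467) / (7) = -0.0281
Residual b − A·x = (-0.6814, -4.5521, 3.1460, 4.0890)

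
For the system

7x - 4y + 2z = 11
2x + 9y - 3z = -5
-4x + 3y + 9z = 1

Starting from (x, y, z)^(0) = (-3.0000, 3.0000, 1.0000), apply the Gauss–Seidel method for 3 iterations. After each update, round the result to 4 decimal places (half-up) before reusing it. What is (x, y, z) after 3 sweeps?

Iteration 1:
  x = (11 - (-4)·3.0000 - (2)·1.0000) / (7) = 3.0000
  y = (-5 - (2)·3.0000 - (-3)·1.0000) / (9) = -0.8889
  z = (1 - (-4)·3.0000 - (3)·-0.8889) / (9) = 1.7407
Iteration 2:
  x = (11 - (-4)·-0.8889 - (2)·1.7407) / (7) = 0.5661
  y = (-5 - (2)·0.5661 - (-3)·1.7407) / (9) = -0.1011
  z = (1 - (-4)·0.5661 - (3)·-0.1011) / (9) = 0.3964
Iteration 3:
  x = (11 - (-4)·-0.1011 - (2)·0.3964) / (7) = 1.4004
  y = (-5 - (2)·1.4004 - (-3)·0.3964) / (9) = -0.7346
  z = (1 - (-4)·1.4004 - (3)·-0.7346) / (9) = 0.9784

(1.4004, -0.7346, 0.9784)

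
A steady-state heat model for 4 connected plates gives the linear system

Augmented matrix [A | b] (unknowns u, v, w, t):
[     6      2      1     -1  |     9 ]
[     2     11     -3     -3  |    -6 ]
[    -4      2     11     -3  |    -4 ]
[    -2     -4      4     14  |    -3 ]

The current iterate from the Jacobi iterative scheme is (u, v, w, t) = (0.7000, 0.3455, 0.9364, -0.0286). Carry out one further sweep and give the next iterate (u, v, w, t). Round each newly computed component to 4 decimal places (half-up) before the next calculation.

One sweep:
  u = (9 - (2)·0.3455 - (1)·0.9364 - (-1)·-0.0286) / (6) = 1.2240
  v = (-6 - (2)·0.7000 - (-3)·0.9364 - (-3)·-0.0286) / (11) = -0.4251
  w = (-4 - (-4)·0.7000 - (2)·0.3455 - (-3)·-0.0286) / (11) = -0.1797
  t = (-3 - (-2)·0.7000 - (-4)·0.3455 - (4)·0.9364) / (14) = -0.2831

(1.2240, -0.4251, -0.1797, -0.2831)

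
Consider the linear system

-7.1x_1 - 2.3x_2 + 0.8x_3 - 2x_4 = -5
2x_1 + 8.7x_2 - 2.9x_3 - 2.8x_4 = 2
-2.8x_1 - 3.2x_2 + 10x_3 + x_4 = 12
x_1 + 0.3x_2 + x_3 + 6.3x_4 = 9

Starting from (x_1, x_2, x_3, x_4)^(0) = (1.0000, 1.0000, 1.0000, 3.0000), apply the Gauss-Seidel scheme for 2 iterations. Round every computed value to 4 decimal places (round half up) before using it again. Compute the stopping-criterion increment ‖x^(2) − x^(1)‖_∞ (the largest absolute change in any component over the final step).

0.5536

Iteration 1:
  x_1 = (-5 - (-2.3)·1.0000 - (0.8)·1.0000 - (-2)·3.0000) / (-7.1) = -0.3521
  x_2 = (2 - (2)·-0.3521 - (-2.9)·1.0000 - (-2.8)·3.0000) / (8.7) = 1.6097
  x_3 = (12 - (-2.8)·-0.3521 - (-3.2)·1.6097 - (1)·3.0000) / (10) = 1.3165
  x_4 = (9 - (1)·-0.3521 - (0.3)·1.6097 - (1)·1.3165) / (6.3) = 1.1988
Iteration 2:
  x_1 = (-5 - (-2.3)·1.6097 - (0.8)·1.3165 - (-2)·1.1988) / (-7.1) = -0.0066
  x_2 = (2 - (2)·-0.0066 - (-2.9)·1.3165 - (-2.8)·1.1988) / (8.7) = 1.0561
  x_3 = (12 - (-2.8)·-0.0066 - (-3.2)·1.0561 - (1)·1.1988) / (10) = 1.4162
  x_4 = (9 - (1)·-0.0066 - (0.3)·1.0561 - (1)·1.4162) / (6.3) = 1.1545
Change: (0.3455, -0.5536, 0.0997, -0.0443) → max |·| = 0.5536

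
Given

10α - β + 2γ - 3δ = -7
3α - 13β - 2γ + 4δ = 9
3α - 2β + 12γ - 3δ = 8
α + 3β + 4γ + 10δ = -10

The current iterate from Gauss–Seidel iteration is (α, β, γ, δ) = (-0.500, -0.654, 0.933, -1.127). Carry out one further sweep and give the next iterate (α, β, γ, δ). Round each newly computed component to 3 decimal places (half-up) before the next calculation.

(-1.290, -1.480, 0.461, -0.611)

One sweep:
  α = (-7 - (-1)·-0.654 - (2)·0.933 - (-3)·-1.127) / (10) = -1.290
  β = (9 - (3)·-1.290 - (-2)·0.933 - (4)·-1.127) / (-13) = -1.480
  γ = (8 - (3)·-1.290 - (-2)·-1.480 - (-3)·-1.127) / (12) = 0.461
  δ = (-10 - (1)·-1.290 - (3)·-1.480 - (4)·0.461) / (10) = -0.611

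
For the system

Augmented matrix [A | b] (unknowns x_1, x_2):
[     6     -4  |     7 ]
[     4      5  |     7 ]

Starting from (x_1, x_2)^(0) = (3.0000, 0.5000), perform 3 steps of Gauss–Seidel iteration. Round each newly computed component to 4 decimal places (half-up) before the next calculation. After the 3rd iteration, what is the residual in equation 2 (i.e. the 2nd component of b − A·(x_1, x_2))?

0.0002

Iteration 1:
  x_1 = (7 - (-4)·0.5000) / (6) = 1.5000
  x_2 = (7 - (4)·1.5000) / (5) = 0.2000
Iteration 2:
  x_1 = (7 - (-4)·0.2000) / (6) = 1.3000
  x_2 = (7 - (4)·1.3000) / (5) = 0.3600
Iteration 3:
  x_1 = (7 - (-4)·0.3600) / (6) = 1.4067
  x_2 = (7 - (4)·1.4067) / (5) = 0.2746
Residual b − A·x = (-0.3418, 0.0002)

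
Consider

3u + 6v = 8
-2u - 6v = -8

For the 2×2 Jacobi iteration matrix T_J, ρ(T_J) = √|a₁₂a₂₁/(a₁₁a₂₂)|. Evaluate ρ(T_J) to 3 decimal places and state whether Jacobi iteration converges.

0.816

a₁₂a₂₁/(a₁₁a₂₂) = (6)·(-2) / ((3)·(-6)) = 0.666667
ρ = √|0.666667| = √0.666667 = 0.816
ρ < 1, so Jacobi converges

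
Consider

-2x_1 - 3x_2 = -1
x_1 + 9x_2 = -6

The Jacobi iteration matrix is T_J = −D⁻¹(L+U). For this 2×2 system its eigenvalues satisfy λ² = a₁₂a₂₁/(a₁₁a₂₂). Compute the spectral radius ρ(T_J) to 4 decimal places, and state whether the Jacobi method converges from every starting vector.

0.4082

a₁₂a₂₁/(a₁₁a₂₂) = (-3)·(1) / ((-2)·(9)) = 0.166667
ρ = √|0.166667| = √0.166667 = 0.4082
ρ < 1, so Jacobi converges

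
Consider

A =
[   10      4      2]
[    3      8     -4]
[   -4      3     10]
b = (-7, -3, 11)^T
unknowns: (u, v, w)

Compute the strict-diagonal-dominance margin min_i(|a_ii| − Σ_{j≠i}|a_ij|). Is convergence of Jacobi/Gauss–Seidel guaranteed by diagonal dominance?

row 1: |10| − (4+2) = 4
row 2: |8| − (3+4) = 1
row 3: |10| − (4+3) = 3
minimum over rows = 1 → strictly diagonally dominant (convergence guaranteed)

1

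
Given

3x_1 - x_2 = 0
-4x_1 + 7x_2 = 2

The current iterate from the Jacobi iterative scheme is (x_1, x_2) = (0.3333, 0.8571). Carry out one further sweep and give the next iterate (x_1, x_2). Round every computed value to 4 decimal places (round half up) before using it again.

(0.2857, 0.4762)

One sweep:
  x_1 = (0 - (-1)·0.8571) / (3) = 0.2857
  x_2 = (2 - (-4)·0.3333) / (7) = 0.4762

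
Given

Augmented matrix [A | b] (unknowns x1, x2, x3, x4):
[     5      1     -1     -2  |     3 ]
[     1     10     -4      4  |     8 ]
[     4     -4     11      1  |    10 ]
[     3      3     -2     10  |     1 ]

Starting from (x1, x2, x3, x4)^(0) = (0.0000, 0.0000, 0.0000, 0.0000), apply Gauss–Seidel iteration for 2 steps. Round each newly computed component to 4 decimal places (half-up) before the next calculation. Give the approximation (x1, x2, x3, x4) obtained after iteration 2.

Iteration 1:
  x1 = (3 - (1)·0.0000 - (-1)·0.0000 - (-2)·0.0000) / (5) = 0.6000
  x2 = (8 - (1)·0.6000 - (-4)·0.0000 - (4)·0.0000) / (10) = 0.7400
  x3 = (10 - (4)·0.6000 - (-4)·0.7400 - (1)·0.0000) / (11) = 0.9600
  x4 = (1 - (3)·0.6000 - (3)·0.7400 - (-2)·0.9600) / (10) = -0.1100
Iteration 2:
  x1 = (3 - (1)·0.7400 - (-1)·0.9600 - (-2)·-0.1100) / (5) = 0.6000
  x2 = (8 - (1)·0.6000 - (-4)·0.9600 - (4)·-0.1100) / (10) = 1.1680
  x3 = (10 - (4)·0.6000 - (-4)·1.1680 - (1)·-0.1100) / (11) = 1.1256
  x4 = (1 - (3)·0.6000 - (3)·1.1680 - (-2)·1.1256) / (10) = -0.2053

(0.6000, 1.1680, 1.1256, -0.2053)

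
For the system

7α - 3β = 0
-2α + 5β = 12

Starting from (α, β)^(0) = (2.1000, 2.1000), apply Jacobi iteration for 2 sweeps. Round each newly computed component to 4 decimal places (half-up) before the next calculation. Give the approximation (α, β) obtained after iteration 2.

(1.3886, 2.7600)

Iteration 1:
  α = (0 - (-3)·2.1000) / (7) = 0.9000
  β = (12 - (-2)·2.1000) / (5) = 3.2400
Iteration 2:
  α = (0 - (-3)·3.2400) / (7) = 1.3886
  β = (12 - (-2)·0.9000) / (5) = 2.7600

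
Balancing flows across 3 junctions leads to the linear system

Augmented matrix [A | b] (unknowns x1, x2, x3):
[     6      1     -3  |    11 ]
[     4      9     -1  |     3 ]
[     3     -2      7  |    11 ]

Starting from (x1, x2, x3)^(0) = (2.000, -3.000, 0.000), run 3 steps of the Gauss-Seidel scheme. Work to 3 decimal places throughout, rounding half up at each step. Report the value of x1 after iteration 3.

2.175

Iteration 1:
  x1 = (11 - (1)·-3.000 - (-3)·0.000) / (6) = 2.333
  x2 = (3 - (4)·2.333 - (-1)·0.000) / (9) = -0.704
  x3 = (11 - (3)·2.333 - (-2)·-0.704) / (7) = 0.370
Iteration 2:
  x1 = (11 - (1)·-0.704 - (-3)·0.370) / (6) = 2.136
  x2 = (3 - (4)·2.136 - (-1)·0.370) / (9) = -0.575
  x3 = (11 - (3)·2.136 - (-2)·-0.575) / (7) = 0.492
Iteration 3:
  x1 = (11 - (1)·-0.575 - (-3)·0.492) / (6) = 2.175
  x2 = (3 - (4)·2.175 - (-1)·0.492) / (9) = -0.579
  x3 = (11 - (3)·2.175 - (-2)·-0.579) / (7) = 0.474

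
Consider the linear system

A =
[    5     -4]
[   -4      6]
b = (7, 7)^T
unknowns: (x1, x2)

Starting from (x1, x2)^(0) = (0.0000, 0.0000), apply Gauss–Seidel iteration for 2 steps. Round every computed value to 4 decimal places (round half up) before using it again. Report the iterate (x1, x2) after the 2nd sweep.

(3.0800, 3.2200)

Iteration 1:
  x1 = (7 - (-4)·0.0000) / (5) = 1.4000
  x2 = (7 - (-4)·1.4000) / (6) = 2.1000
Iteration 2:
  x1 = (7 - (-4)·2.1000) / (5) = 3.0800
  x2 = (7 - (-4)·3.0800) / (6) = 3.2200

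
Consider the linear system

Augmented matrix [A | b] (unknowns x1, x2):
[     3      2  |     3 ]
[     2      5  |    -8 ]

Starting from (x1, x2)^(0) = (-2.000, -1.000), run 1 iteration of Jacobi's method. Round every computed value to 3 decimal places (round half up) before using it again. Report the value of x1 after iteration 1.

Iteration 1:
  x1 = (3 - (2)·-1.000) / (3) = 1.667
  x2 = (-8 - (2)·-2.000) / (5) = -0.800

1.667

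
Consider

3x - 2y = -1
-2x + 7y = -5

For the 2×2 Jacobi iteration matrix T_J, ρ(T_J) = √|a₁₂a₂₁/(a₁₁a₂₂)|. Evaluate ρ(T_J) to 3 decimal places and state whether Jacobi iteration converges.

a₁₂a₂₁/(a₁₁a₂₂) = (-2)·(-2) / ((3)·(7)) = 0.190476
ρ = √|0.190476| = √0.190476 = 0.436
ρ < 1, so Jacobi converges

0.436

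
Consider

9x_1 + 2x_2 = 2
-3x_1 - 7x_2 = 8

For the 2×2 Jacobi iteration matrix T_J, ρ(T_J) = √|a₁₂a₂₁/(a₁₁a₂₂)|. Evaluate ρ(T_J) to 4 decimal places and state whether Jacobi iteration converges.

0.3086

a₁₂a₂₁/(a₁₁a₂₂) = (2)·(-3) / ((9)·(-7)) = 0.095238
ρ = √|0.095238| = √0.095238 = 0.3086
ρ < 1, so Jacobi converges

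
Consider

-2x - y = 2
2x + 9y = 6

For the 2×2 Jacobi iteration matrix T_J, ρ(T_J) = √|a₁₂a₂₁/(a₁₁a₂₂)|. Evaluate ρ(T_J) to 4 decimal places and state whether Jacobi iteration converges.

a₁₂a₂₁/(a₁₁a₂₂) = (-1)·(2) / ((-2)·(9)) = 0.111111
ρ = √|0.111111| = √0.111111 = 0.3333
ρ < 1, so Jacobi converges

0.3333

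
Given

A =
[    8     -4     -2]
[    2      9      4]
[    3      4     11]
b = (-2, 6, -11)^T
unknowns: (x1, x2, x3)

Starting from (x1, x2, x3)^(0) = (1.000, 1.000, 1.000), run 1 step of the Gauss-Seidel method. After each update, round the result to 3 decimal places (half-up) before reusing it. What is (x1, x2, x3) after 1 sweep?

(0.500, 0.111, -1.177)

Iteration 1:
  x1 = (-2 - (-4)·1.000 - (-2)·1.000) / (8) = 0.500
  x2 = (6 - (2)·0.500 - (4)·1.000) / (9) = 0.111
  x3 = (-11 - (3)·0.500 - (4)·0.111) / (11) = -1.177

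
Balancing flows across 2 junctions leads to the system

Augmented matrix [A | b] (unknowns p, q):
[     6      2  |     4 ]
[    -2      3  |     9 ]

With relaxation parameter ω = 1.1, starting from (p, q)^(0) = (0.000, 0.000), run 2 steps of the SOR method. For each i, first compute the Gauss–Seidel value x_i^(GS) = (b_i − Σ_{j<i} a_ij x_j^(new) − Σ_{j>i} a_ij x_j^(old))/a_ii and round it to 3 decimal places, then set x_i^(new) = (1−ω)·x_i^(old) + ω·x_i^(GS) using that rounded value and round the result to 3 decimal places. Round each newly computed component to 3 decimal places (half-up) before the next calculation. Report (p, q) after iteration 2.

Iteration 1:
  p: GS value = (4 - (2)·0.000) / (6) = 0.667;  p ← (1−ω)·0.000 + ω·0.667 = 0.734
  q: GS value = (9 - (-2)·0.734) / (3) = 3.489;  q ← (1−ω)·0.000 + ω·3.489 = 3.838
Iteration 2:
  p: GS value = (4 - (2)·3.838) / (6) = -0.613;  p ← (1−ω)·0.734 + ω·-0.613 = -0.748
  q: GS value = (9 - (-2)·-0.748) / (3) = 2.501;  q ← (1−ω)·3.838 + ω·2.501 = 2.367

(-0.748, 2.367)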